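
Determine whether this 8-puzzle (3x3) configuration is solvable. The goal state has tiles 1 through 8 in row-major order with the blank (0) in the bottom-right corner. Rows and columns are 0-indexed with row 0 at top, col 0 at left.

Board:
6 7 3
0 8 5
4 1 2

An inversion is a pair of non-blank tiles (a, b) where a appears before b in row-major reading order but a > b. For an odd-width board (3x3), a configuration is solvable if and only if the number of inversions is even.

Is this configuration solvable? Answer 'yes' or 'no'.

Answer: no

Derivation:
Inversions (pairs i<j in row-major order where tile[i] > tile[j] > 0): 21
21 is odd, so the puzzle is not solvable.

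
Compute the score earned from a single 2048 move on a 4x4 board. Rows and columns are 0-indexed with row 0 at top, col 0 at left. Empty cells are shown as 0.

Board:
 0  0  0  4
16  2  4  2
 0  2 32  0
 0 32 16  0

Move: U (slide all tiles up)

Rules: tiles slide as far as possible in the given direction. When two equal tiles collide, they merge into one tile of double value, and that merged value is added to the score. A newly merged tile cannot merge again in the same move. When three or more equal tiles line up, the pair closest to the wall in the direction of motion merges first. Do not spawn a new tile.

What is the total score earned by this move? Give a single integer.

Slide up:
col 0: [0, 16, 0, 0] -> [16, 0, 0, 0]  score +0 (running 0)
col 1: [0, 2, 2, 32] -> [4, 32, 0, 0]  score +4 (running 4)
col 2: [0, 4, 32, 16] -> [4, 32, 16, 0]  score +0 (running 4)
col 3: [4, 2, 0, 0] -> [4, 2, 0, 0]  score +0 (running 4)
Board after move:
16  4  4  4
 0 32 32  2
 0  0 16  0
 0  0  0  0

Answer: 4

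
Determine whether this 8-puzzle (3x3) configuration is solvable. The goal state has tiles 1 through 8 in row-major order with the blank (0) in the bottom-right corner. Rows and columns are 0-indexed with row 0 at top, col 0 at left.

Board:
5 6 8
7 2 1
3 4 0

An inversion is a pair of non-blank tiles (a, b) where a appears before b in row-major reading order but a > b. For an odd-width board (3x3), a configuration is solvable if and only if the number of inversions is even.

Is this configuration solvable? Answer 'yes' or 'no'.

Answer: yes

Derivation:
Inversions (pairs i<j in row-major order where tile[i] > tile[j] > 0): 18
18 is even, so the puzzle is solvable.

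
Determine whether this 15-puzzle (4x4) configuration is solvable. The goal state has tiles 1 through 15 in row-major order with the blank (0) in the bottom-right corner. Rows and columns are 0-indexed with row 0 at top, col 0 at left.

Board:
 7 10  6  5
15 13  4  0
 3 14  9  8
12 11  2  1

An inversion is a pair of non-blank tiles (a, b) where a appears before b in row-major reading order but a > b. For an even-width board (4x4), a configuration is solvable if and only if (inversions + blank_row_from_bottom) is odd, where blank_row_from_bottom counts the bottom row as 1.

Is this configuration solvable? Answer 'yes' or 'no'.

Inversions: 63
Blank is in row 1 (0-indexed from top), which is row 3 counting from the bottom (bottom = 1).
63 + 3 = 66, which is even, so the puzzle is not solvable.

Answer: no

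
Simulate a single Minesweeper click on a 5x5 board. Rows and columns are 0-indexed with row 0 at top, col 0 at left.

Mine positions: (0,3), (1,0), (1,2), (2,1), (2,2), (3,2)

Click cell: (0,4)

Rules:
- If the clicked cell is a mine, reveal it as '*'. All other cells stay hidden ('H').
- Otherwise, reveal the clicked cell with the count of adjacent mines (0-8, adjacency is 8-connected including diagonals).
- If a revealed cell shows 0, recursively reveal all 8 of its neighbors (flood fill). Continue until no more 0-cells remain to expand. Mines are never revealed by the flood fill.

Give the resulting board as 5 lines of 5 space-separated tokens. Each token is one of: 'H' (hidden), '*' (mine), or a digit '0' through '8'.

H H H H 1
H H H H H
H H H H H
H H H H H
H H H H H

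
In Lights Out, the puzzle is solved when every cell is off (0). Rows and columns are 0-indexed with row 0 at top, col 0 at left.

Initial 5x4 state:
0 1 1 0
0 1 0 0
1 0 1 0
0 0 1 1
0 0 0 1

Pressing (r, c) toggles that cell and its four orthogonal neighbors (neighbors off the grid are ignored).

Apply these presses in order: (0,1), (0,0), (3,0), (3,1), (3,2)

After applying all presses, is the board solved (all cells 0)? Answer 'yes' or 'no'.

Answer: no

Derivation:
After press 1 at (0,1):
1 0 0 0
0 0 0 0
1 0 1 0
0 0 1 1
0 0 0 1

After press 2 at (0,0):
0 1 0 0
1 0 0 0
1 0 1 0
0 0 1 1
0 0 0 1

After press 3 at (3,0):
0 1 0 0
1 0 0 0
0 0 1 0
1 1 1 1
1 0 0 1

After press 4 at (3,1):
0 1 0 0
1 0 0 0
0 1 1 0
0 0 0 1
1 1 0 1

After press 5 at (3,2):
0 1 0 0
1 0 0 0
0 1 0 0
0 1 1 0
1 1 1 1

Lights still on: 9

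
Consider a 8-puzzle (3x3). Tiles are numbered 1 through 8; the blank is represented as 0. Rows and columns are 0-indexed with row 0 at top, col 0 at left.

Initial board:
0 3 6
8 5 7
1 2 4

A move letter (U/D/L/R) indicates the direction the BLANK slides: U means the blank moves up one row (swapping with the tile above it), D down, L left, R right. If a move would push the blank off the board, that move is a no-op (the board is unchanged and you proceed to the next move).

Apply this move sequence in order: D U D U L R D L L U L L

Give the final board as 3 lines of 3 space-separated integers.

Answer: 0 5 6
3 8 7
1 2 4

Derivation:
After move 1 (D):
8 3 6
0 5 7
1 2 4

After move 2 (U):
0 3 6
8 5 7
1 2 4

After move 3 (D):
8 3 6
0 5 7
1 2 4

After move 4 (U):
0 3 6
8 5 7
1 2 4

After move 5 (L):
0 3 6
8 5 7
1 2 4

After move 6 (R):
3 0 6
8 5 7
1 2 4

After move 7 (D):
3 5 6
8 0 7
1 2 4

After move 8 (L):
3 5 6
0 8 7
1 2 4

After move 9 (L):
3 5 6
0 8 7
1 2 4

After move 10 (U):
0 5 6
3 8 7
1 2 4

After move 11 (L):
0 5 6
3 8 7
1 2 4

After move 12 (L):
0 5 6
3 8 7
1 2 4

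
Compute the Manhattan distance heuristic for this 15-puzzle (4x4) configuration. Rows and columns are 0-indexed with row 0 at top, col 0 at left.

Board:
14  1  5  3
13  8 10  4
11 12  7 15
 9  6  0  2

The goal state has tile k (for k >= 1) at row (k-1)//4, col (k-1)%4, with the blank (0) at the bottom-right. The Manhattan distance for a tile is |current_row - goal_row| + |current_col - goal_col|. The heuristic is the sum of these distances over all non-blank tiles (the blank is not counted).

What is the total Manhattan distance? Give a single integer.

Answer: 31

Derivation:
Tile 14: (0,0)->(3,1) = 4
Tile 1: (0,1)->(0,0) = 1
Tile 5: (0,2)->(1,0) = 3
Tile 3: (0,3)->(0,2) = 1
Tile 13: (1,0)->(3,0) = 2
Tile 8: (1,1)->(1,3) = 2
Tile 10: (1,2)->(2,1) = 2
Tile 4: (1,3)->(0,3) = 1
Tile 11: (2,0)->(2,2) = 2
Tile 12: (2,1)->(2,3) = 2
Tile 7: (2,2)->(1,2) = 1
Tile 15: (2,3)->(3,2) = 2
Tile 9: (3,0)->(2,0) = 1
Tile 6: (3,1)->(1,1) = 2
Tile 2: (3,3)->(0,1) = 5
Sum: 4 + 1 + 3 + 1 + 2 + 2 + 2 + 1 + 2 + 2 + 1 + 2 + 1 + 2 + 5 = 31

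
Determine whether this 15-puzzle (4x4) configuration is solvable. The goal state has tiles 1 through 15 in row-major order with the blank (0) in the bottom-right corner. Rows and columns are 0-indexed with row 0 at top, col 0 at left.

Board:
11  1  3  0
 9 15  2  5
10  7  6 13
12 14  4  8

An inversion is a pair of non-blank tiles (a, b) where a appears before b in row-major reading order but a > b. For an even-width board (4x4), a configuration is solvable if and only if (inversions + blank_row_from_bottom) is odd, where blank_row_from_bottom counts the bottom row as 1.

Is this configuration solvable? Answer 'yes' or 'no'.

Answer: no

Derivation:
Inversions: 42
Blank is in row 0 (0-indexed from top), which is row 4 counting from the bottom (bottom = 1).
42 + 4 = 46, which is even, so the puzzle is not solvable.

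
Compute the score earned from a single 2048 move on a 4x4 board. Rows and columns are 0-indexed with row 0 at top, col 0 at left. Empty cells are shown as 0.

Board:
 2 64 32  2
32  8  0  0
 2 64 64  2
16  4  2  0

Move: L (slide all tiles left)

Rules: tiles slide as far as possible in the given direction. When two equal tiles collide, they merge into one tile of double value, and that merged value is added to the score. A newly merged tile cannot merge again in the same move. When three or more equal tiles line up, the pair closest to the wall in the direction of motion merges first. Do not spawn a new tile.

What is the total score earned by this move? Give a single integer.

Answer: 128

Derivation:
Slide left:
row 0: [2, 64, 32, 2] -> [2, 64, 32, 2]  score +0 (running 0)
row 1: [32, 8, 0, 0] -> [32, 8, 0, 0]  score +0 (running 0)
row 2: [2, 64, 64, 2] -> [2, 128, 2, 0]  score +128 (running 128)
row 3: [16, 4, 2, 0] -> [16, 4, 2, 0]  score +0 (running 128)
Board after move:
  2  64  32   2
 32   8   0   0
  2 128   2   0
 16   4   2   0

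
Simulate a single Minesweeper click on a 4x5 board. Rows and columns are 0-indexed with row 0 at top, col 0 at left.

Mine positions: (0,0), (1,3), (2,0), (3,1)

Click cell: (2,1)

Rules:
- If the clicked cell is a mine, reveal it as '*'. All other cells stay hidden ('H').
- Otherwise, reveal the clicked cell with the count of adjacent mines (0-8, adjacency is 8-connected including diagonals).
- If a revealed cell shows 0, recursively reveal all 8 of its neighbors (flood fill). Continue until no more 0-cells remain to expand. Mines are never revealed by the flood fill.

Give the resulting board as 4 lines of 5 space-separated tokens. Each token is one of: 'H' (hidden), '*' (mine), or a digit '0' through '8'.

H H H H H
H H H H H
H 2 H H H
H H H H H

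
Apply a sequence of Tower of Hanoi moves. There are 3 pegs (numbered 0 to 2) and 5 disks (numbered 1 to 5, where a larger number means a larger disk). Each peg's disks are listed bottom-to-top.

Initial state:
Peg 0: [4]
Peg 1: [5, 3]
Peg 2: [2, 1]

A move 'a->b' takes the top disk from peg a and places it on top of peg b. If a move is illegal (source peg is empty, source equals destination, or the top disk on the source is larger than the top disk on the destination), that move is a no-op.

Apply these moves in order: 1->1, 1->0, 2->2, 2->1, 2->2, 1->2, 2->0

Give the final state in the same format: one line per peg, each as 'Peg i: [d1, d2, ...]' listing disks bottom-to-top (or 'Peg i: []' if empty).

Answer: Peg 0: [4, 3, 1]
Peg 1: [5]
Peg 2: [2]

Derivation:
After move 1 (1->1):
Peg 0: [4]
Peg 1: [5, 3]
Peg 2: [2, 1]

After move 2 (1->0):
Peg 0: [4, 3]
Peg 1: [5]
Peg 2: [2, 1]

After move 3 (2->2):
Peg 0: [4, 3]
Peg 1: [5]
Peg 2: [2, 1]

After move 4 (2->1):
Peg 0: [4, 3]
Peg 1: [5, 1]
Peg 2: [2]

After move 5 (2->2):
Peg 0: [4, 3]
Peg 1: [5, 1]
Peg 2: [2]

After move 6 (1->2):
Peg 0: [4, 3]
Peg 1: [5]
Peg 2: [2, 1]

After move 7 (2->0):
Peg 0: [4, 3, 1]
Peg 1: [5]
Peg 2: [2]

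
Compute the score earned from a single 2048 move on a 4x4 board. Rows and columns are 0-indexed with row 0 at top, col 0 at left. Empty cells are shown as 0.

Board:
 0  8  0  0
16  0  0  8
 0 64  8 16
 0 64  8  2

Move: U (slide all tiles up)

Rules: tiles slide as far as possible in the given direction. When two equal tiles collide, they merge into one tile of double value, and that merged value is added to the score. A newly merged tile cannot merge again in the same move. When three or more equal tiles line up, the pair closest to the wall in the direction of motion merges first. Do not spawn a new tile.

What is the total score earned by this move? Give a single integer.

Answer: 144

Derivation:
Slide up:
col 0: [0, 16, 0, 0] -> [16, 0, 0, 0]  score +0 (running 0)
col 1: [8, 0, 64, 64] -> [8, 128, 0, 0]  score +128 (running 128)
col 2: [0, 0, 8, 8] -> [16, 0, 0, 0]  score +16 (running 144)
col 3: [0, 8, 16, 2] -> [8, 16, 2, 0]  score +0 (running 144)
Board after move:
 16   8  16   8
  0 128   0  16
  0   0   0   2
  0   0   0   0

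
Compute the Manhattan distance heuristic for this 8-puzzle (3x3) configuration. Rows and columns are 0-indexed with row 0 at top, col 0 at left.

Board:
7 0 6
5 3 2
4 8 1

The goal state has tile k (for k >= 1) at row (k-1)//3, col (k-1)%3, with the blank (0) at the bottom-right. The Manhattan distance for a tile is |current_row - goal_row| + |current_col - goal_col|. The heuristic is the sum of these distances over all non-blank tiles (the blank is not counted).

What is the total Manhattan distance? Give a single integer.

Answer: 13

Derivation:
Tile 7: at (0,0), goal (2,0), distance |0-2|+|0-0| = 2
Tile 6: at (0,2), goal (1,2), distance |0-1|+|2-2| = 1
Tile 5: at (1,0), goal (1,1), distance |1-1|+|0-1| = 1
Tile 3: at (1,1), goal (0,2), distance |1-0|+|1-2| = 2
Tile 2: at (1,2), goal (0,1), distance |1-0|+|2-1| = 2
Tile 4: at (2,0), goal (1,0), distance |2-1|+|0-0| = 1
Tile 8: at (2,1), goal (2,1), distance |2-2|+|1-1| = 0
Tile 1: at (2,2), goal (0,0), distance |2-0|+|2-0| = 4
Sum: 2 + 1 + 1 + 2 + 2 + 1 + 0 + 4 = 13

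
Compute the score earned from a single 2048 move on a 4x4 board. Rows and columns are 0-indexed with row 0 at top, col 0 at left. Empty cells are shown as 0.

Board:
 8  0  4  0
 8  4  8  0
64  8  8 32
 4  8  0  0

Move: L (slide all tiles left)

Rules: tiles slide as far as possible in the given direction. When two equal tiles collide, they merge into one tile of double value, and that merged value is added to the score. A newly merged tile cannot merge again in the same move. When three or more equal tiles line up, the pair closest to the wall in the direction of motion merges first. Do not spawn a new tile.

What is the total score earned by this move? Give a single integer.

Slide left:
row 0: [8, 0, 4, 0] -> [8, 4, 0, 0]  score +0 (running 0)
row 1: [8, 4, 8, 0] -> [8, 4, 8, 0]  score +0 (running 0)
row 2: [64, 8, 8, 32] -> [64, 16, 32, 0]  score +16 (running 16)
row 3: [4, 8, 0, 0] -> [4, 8, 0, 0]  score +0 (running 16)
Board after move:
 8  4  0  0
 8  4  8  0
64 16 32  0
 4  8  0  0

Answer: 16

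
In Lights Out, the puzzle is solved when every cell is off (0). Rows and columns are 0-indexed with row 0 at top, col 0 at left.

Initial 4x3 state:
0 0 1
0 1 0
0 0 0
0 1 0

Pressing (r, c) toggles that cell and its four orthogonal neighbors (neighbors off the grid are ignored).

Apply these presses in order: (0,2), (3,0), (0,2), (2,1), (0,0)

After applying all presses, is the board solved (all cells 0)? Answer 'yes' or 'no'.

Answer: no

Derivation:
After press 1 at (0,2):
0 1 0
0 1 1
0 0 0
0 1 0

After press 2 at (3,0):
0 1 0
0 1 1
1 0 0
1 0 0

After press 3 at (0,2):
0 0 1
0 1 0
1 0 0
1 0 0

After press 4 at (2,1):
0 0 1
0 0 0
0 1 1
1 1 0

After press 5 at (0,0):
1 1 1
1 0 0
0 1 1
1 1 0

Lights still on: 8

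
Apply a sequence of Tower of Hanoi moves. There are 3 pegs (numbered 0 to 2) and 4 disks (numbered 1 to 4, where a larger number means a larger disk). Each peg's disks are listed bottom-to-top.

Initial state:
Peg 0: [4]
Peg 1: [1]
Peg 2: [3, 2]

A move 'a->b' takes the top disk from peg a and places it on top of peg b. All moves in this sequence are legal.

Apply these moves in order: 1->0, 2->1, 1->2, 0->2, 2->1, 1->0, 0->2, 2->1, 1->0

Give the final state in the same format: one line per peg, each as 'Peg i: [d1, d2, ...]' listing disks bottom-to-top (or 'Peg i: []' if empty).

After move 1 (1->0):
Peg 0: [4, 1]
Peg 1: []
Peg 2: [3, 2]

After move 2 (2->1):
Peg 0: [4, 1]
Peg 1: [2]
Peg 2: [3]

After move 3 (1->2):
Peg 0: [4, 1]
Peg 1: []
Peg 2: [3, 2]

After move 4 (0->2):
Peg 0: [4]
Peg 1: []
Peg 2: [3, 2, 1]

After move 5 (2->1):
Peg 0: [4]
Peg 1: [1]
Peg 2: [3, 2]

After move 6 (1->0):
Peg 0: [4, 1]
Peg 1: []
Peg 2: [3, 2]

After move 7 (0->2):
Peg 0: [4]
Peg 1: []
Peg 2: [3, 2, 1]

After move 8 (2->1):
Peg 0: [4]
Peg 1: [1]
Peg 2: [3, 2]

After move 9 (1->0):
Peg 0: [4, 1]
Peg 1: []
Peg 2: [3, 2]

Answer: Peg 0: [4, 1]
Peg 1: []
Peg 2: [3, 2]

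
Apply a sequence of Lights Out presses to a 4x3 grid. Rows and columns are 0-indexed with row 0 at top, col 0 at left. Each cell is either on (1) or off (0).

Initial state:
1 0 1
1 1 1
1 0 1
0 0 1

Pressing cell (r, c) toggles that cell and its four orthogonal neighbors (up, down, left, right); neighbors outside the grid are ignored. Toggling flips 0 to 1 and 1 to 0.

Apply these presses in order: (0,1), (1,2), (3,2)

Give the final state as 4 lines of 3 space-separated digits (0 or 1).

Answer: 0 1 1
1 1 0
1 0 1
0 1 0

Derivation:
After press 1 at (0,1):
0 1 0
1 0 1
1 0 1
0 0 1

After press 2 at (1,2):
0 1 1
1 1 0
1 0 0
0 0 1

After press 3 at (3,2):
0 1 1
1 1 0
1 0 1
0 1 0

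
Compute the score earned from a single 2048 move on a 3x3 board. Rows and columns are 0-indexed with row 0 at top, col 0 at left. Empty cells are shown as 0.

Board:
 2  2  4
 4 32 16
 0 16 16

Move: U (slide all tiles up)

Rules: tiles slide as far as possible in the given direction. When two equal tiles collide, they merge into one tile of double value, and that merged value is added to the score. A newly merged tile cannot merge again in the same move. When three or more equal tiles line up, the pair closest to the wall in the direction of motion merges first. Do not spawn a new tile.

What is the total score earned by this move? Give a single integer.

Slide up:
col 0: [2, 4, 0] -> [2, 4, 0]  score +0 (running 0)
col 1: [2, 32, 16] -> [2, 32, 16]  score +0 (running 0)
col 2: [4, 16, 16] -> [4, 32, 0]  score +32 (running 32)
Board after move:
 2  2  4
 4 32 32
 0 16  0

Answer: 32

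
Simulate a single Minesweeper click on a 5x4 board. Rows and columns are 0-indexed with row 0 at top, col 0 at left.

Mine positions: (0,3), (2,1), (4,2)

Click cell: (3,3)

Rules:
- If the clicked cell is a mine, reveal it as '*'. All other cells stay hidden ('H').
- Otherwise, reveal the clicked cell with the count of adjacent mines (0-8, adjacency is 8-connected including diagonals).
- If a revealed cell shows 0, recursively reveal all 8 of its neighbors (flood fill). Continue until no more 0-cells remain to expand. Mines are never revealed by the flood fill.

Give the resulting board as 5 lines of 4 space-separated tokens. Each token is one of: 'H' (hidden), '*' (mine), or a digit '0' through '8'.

H H H H
H H H H
H H H H
H H H 1
H H H H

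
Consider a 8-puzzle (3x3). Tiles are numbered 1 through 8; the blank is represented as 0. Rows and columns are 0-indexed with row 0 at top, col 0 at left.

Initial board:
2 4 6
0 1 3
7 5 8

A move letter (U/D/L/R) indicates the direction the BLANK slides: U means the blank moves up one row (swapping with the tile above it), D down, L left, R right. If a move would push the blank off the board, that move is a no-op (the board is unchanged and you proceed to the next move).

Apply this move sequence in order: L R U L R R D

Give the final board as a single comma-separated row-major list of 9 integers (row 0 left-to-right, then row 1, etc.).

Answer: 2, 6, 3, 1, 4, 0, 7, 5, 8

Derivation:
After move 1 (L):
2 4 6
0 1 3
7 5 8

After move 2 (R):
2 4 6
1 0 3
7 5 8

After move 3 (U):
2 0 6
1 4 3
7 5 8

After move 4 (L):
0 2 6
1 4 3
7 5 8

After move 5 (R):
2 0 6
1 4 3
7 5 8

After move 6 (R):
2 6 0
1 4 3
7 5 8

After move 7 (D):
2 6 3
1 4 0
7 5 8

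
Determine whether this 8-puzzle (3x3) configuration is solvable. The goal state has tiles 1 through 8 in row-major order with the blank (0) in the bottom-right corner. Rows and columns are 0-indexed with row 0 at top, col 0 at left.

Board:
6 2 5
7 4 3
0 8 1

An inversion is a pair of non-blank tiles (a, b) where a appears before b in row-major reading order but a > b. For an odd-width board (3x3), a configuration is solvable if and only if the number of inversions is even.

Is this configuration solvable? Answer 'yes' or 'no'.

Answer: yes

Derivation:
Inversions (pairs i<j in row-major order where tile[i] > tile[j] > 0): 16
16 is even, so the puzzle is solvable.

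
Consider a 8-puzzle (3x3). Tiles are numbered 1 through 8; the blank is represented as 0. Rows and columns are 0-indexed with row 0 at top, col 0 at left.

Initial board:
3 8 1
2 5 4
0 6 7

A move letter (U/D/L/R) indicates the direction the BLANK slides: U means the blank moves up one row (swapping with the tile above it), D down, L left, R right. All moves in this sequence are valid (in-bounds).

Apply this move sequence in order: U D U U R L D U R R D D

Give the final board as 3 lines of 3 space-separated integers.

Answer: 8 1 4
3 5 7
2 6 0

Derivation:
After move 1 (U):
3 8 1
0 5 4
2 6 7

After move 2 (D):
3 8 1
2 5 4
0 6 7

After move 3 (U):
3 8 1
0 5 4
2 6 7

After move 4 (U):
0 8 1
3 5 4
2 6 7

After move 5 (R):
8 0 1
3 5 4
2 6 7

After move 6 (L):
0 8 1
3 5 4
2 6 7

After move 7 (D):
3 8 1
0 5 4
2 6 7

After move 8 (U):
0 8 1
3 5 4
2 6 7

After move 9 (R):
8 0 1
3 5 4
2 6 7

After move 10 (R):
8 1 0
3 5 4
2 6 7

After move 11 (D):
8 1 4
3 5 0
2 6 7

After move 12 (D):
8 1 4
3 5 7
2 6 0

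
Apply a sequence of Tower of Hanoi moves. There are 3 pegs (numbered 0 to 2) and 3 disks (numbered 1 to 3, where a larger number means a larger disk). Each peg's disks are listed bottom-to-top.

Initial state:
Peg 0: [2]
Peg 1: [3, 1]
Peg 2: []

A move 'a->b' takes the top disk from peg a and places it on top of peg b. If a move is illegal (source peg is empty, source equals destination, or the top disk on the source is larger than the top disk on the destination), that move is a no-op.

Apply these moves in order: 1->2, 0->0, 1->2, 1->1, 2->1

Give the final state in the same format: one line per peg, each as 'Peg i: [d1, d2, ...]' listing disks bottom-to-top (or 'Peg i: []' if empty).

Answer: Peg 0: [2]
Peg 1: [3, 1]
Peg 2: []

Derivation:
After move 1 (1->2):
Peg 0: [2]
Peg 1: [3]
Peg 2: [1]

After move 2 (0->0):
Peg 0: [2]
Peg 1: [3]
Peg 2: [1]

After move 3 (1->2):
Peg 0: [2]
Peg 1: [3]
Peg 2: [1]

After move 4 (1->1):
Peg 0: [2]
Peg 1: [3]
Peg 2: [1]

After move 5 (2->1):
Peg 0: [2]
Peg 1: [3, 1]
Peg 2: []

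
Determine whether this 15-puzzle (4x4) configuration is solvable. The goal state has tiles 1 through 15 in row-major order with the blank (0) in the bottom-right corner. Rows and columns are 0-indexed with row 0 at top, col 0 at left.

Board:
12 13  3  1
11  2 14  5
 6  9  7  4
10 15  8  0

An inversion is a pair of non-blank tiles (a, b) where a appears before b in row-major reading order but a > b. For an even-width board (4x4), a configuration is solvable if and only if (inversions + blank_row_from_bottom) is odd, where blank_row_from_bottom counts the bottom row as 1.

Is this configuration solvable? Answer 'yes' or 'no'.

Answer: no

Derivation:
Inversions: 47
Blank is in row 3 (0-indexed from top), which is row 1 counting from the bottom (bottom = 1).
47 + 1 = 48, which is even, so the puzzle is not solvable.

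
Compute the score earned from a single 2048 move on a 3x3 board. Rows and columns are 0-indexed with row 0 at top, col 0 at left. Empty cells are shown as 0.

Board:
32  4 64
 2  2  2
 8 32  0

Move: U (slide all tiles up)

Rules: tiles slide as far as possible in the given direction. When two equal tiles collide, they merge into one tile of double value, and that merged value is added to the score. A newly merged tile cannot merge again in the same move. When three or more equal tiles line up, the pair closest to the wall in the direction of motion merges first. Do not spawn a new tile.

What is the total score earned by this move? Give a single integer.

Slide up:
col 0: [32, 2, 8] -> [32, 2, 8]  score +0 (running 0)
col 1: [4, 2, 32] -> [4, 2, 32]  score +0 (running 0)
col 2: [64, 2, 0] -> [64, 2, 0]  score +0 (running 0)
Board after move:
32  4 64
 2  2  2
 8 32  0

Answer: 0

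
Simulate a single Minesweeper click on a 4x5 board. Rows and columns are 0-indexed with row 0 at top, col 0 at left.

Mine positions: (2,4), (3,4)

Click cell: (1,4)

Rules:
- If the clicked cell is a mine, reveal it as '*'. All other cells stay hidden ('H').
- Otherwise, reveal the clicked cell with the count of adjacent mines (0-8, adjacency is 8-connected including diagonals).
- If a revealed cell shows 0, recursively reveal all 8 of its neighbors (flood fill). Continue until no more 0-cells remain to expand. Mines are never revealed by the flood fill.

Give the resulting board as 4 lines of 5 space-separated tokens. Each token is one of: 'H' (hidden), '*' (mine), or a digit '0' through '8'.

H H H H H
H H H H 1
H H H H H
H H H H H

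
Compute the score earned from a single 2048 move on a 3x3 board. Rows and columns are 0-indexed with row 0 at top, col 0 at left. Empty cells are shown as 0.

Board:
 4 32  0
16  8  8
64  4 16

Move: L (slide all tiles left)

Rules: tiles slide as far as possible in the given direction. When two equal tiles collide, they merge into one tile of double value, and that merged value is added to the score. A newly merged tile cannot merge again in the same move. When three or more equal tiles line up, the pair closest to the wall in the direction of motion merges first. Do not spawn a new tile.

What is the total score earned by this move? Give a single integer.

Answer: 16

Derivation:
Slide left:
row 0: [4, 32, 0] -> [4, 32, 0]  score +0 (running 0)
row 1: [16, 8, 8] -> [16, 16, 0]  score +16 (running 16)
row 2: [64, 4, 16] -> [64, 4, 16]  score +0 (running 16)
Board after move:
 4 32  0
16 16  0
64  4 16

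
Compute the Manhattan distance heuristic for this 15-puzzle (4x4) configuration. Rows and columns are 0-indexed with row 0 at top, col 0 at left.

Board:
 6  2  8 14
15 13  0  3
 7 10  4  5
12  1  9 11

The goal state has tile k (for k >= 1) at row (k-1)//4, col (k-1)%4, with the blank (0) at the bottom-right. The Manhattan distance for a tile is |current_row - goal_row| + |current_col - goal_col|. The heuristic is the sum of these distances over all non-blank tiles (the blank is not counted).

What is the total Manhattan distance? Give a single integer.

Tile 6: at (0,0), goal (1,1), distance |0-1|+|0-1| = 2
Tile 2: at (0,1), goal (0,1), distance |0-0|+|1-1| = 0
Tile 8: at (0,2), goal (1,3), distance |0-1|+|2-3| = 2
Tile 14: at (0,3), goal (3,1), distance |0-3|+|3-1| = 5
Tile 15: at (1,0), goal (3,2), distance |1-3|+|0-2| = 4
Tile 13: at (1,1), goal (3,0), distance |1-3|+|1-0| = 3
Tile 3: at (1,3), goal (0,2), distance |1-0|+|3-2| = 2
Tile 7: at (2,0), goal (1,2), distance |2-1|+|0-2| = 3
Tile 10: at (2,1), goal (2,1), distance |2-2|+|1-1| = 0
Tile 4: at (2,2), goal (0,3), distance |2-0|+|2-3| = 3
Tile 5: at (2,3), goal (1,0), distance |2-1|+|3-0| = 4
Tile 12: at (3,0), goal (2,3), distance |3-2|+|0-3| = 4
Tile 1: at (3,1), goal (0,0), distance |3-0|+|1-0| = 4
Tile 9: at (3,2), goal (2,0), distance |3-2|+|2-0| = 3
Tile 11: at (3,3), goal (2,2), distance |3-2|+|3-2| = 2
Sum: 2 + 0 + 2 + 5 + 4 + 3 + 2 + 3 + 0 + 3 + 4 + 4 + 4 + 3 + 2 = 41

Answer: 41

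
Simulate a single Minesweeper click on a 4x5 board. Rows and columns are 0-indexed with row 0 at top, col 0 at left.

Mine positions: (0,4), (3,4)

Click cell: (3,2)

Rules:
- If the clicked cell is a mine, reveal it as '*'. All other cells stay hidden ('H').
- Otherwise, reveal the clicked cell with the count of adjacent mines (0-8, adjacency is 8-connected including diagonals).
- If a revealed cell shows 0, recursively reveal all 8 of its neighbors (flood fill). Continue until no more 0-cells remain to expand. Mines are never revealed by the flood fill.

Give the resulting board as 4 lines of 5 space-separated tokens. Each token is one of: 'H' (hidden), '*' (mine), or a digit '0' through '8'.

0 0 0 1 H
0 0 0 1 H
0 0 0 1 H
0 0 0 1 H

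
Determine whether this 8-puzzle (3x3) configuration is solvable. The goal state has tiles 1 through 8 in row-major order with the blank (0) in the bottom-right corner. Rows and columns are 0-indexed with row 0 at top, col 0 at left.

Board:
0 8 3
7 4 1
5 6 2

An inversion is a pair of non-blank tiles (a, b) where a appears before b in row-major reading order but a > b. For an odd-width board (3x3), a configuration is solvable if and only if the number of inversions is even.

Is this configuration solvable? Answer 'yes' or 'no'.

Inversions (pairs i<j in row-major order where tile[i] > tile[j] > 0): 18
18 is even, so the puzzle is solvable.

Answer: yes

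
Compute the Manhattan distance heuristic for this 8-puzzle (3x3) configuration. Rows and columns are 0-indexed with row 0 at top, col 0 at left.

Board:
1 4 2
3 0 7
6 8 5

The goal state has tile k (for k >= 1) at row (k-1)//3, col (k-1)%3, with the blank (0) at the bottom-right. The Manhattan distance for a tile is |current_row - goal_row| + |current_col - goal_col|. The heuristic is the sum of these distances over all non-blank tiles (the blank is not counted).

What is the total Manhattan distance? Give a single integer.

Tile 1: (0,0)->(0,0) = 0
Tile 4: (0,1)->(1,0) = 2
Tile 2: (0,2)->(0,1) = 1
Tile 3: (1,0)->(0,2) = 3
Tile 7: (1,2)->(2,0) = 3
Tile 6: (2,0)->(1,2) = 3
Tile 8: (2,1)->(2,1) = 0
Tile 5: (2,2)->(1,1) = 2
Sum: 0 + 2 + 1 + 3 + 3 + 3 + 0 + 2 = 14

Answer: 14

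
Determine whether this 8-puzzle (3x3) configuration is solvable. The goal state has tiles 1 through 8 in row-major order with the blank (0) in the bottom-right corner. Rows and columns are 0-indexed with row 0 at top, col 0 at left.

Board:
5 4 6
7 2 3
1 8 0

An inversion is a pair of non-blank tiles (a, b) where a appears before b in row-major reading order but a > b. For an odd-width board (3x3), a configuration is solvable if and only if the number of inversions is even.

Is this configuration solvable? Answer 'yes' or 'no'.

Inversions (pairs i<j in row-major order where tile[i] > tile[j] > 0): 15
15 is odd, so the puzzle is not solvable.

Answer: no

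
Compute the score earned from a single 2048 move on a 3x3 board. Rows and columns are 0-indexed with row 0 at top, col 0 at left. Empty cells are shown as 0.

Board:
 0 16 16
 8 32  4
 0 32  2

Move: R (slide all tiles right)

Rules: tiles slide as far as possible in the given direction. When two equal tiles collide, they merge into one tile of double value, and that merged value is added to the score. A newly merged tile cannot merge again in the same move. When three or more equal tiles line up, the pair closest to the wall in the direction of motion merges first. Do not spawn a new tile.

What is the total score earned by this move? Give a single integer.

Slide right:
row 0: [0, 16, 16] -> [0, 0, 32]  score +32 (running 32)
row 1: [8, 32, 4] -> [8, 32, 4]  score +0 (running 32)
row 2: [0, 32, 2] -> [0, 32, 2]  score +0 (running 32)
Board after move:
 0  0 32
 8 32  4
 0 32  2

Answer: 32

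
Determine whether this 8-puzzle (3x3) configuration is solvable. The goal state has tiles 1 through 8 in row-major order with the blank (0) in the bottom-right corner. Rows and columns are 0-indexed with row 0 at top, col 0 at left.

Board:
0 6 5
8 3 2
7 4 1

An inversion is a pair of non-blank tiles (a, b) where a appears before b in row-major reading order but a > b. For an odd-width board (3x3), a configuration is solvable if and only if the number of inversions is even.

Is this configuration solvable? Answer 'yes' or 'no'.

Inversions (pairs i<j in row-major order where tile[i] > tile[j] > 0): 20
20 is even, so the puzzle is solvable.

Answer: yes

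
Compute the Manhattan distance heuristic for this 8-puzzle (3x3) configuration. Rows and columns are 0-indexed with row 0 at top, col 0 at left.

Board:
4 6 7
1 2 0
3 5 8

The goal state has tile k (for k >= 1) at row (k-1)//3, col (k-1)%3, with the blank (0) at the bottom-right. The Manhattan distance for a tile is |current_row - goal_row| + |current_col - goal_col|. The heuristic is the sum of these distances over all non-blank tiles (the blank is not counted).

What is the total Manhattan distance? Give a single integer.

Answer: 15

Derivation:
Tile 4: (0,0)->(1,0) = 1
Tile 6: (0,1)->(1,2) = 2
Tile 7: (0,2)->(2,0) = 4
Tile 1: (1,0)->(0,0) = 1
Tile 2: (1,1)->(0,1) = 1
Tile 3: (2,0)->(0,2) = 4
Tile 5: (2,1)->(1,1) = 1
Tile 8: (2,2)->(2,1) = 1
Sum: 1 + 2 + 4 + 1 + 1 + 4 + 1 + 1 = 15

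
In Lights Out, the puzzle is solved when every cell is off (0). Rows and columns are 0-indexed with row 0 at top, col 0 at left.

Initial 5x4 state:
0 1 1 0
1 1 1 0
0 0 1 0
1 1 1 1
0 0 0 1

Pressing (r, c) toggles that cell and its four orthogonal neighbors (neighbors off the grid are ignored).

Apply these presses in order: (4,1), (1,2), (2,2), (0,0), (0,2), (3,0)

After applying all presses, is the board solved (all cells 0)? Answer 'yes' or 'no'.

Answer: no

Derivation:
After press 1 at (4,1):
0 1 1 0
1 1 1 0
0 0 1 0
1 0 1 1
1 1 1 1

After press 2 at (1,2):
0 1 0 0
1 0 0 1
0 0 0 0
1 0 1 1
1 1 1 1

After press 3 at (2,2):
0 1 0 0
1 0 1 1
0 1 1 1
1 0 0 1
1 1 1 1

After press 4 at (0,0):
1 0 0 0
0 0 1 1
0 1 1 1
1 0 0 1
1 1 1 1

After press 5 at (0,2):
1 1 1 1
0 0 0 1
0 1 1 1
1 0 0 1
1 1 1 1

After press 6 at (3,0):
1 1 1 1
0 0 0 1
1 1 1 1
0 1 0 1
0 1 1 1

Lights still on: 14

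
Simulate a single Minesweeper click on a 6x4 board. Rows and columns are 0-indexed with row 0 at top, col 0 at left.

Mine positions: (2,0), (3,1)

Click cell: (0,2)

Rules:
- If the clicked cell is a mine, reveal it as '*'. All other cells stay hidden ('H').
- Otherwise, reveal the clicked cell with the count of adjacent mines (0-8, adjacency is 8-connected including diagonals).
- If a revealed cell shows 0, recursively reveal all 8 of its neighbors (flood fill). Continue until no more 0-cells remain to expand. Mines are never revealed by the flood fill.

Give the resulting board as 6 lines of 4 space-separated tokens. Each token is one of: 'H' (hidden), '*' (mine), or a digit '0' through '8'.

0 0 0 0
1 1 0 0
H 2 1 0
H H 1 0
1 1 1 0
0 0 0 0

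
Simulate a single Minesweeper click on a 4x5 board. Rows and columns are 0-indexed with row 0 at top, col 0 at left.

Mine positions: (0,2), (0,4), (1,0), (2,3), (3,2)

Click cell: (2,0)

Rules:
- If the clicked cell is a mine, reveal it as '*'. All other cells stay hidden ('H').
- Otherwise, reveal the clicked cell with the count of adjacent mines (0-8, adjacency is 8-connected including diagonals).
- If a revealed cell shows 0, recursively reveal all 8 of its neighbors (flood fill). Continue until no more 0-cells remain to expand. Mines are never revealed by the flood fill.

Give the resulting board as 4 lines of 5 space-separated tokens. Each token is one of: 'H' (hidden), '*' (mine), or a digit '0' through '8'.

H H H H H
H H H H H
1 H H H H
H H H H H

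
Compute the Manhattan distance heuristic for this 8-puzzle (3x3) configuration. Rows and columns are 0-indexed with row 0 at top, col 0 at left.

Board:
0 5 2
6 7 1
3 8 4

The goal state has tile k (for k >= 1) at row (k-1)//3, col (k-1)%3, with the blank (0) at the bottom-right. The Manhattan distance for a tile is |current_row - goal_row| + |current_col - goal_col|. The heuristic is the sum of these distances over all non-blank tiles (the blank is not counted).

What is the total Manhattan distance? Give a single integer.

Answer: 16

Derivation:
Tile 5: at (0,1), goal (1,1), distance |0-1|+|1-1| = 1
Tile 2: at (0,2), goal (0,1), distance |0-0|+|2-1| = 1
Tile 6: at (1,0), goal (1,2), distance |1-1|+|0-2| = 2
Tile 7: at (1,1), goal (2,0), distance |1-2|+|1-0| = 2
Tile 1: at (1,2), goal (0,0), distance |1-0|+|2-0| = 3
Tile 3: at (2,0), goal (0,2), distance |2-0|+|0-2| = 4
Tile 8: at (2,1), goal (2,1), distance |2-2|+|1-1| = 0
Tile 4: at (2,2), goal (1,0), distance |2-1|+|2-0| = 3
Sum: 1 + 1 + 2 + 2 + 3 + 4 + 0 + 3 = 16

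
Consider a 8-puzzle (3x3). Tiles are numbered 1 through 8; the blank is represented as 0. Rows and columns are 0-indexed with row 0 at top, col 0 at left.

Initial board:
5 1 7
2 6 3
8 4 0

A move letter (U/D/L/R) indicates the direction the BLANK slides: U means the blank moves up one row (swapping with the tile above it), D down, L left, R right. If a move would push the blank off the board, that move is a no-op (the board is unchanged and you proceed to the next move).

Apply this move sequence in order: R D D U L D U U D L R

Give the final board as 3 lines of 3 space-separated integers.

After move 1 (R):
5 1 7
2 6 3
8 4 0

After move 2 (D):
5 1 7
2 6 3
8 4 0

After move 3 (D):
5 1 7
2 6 3
8 4 0

After move 4 (U):
5 1 7
2 6 0
8 4 3

After move 5 (L):
5 1 7
2 0 6
8 4 3

After move 6 (D):
5 1 7
2 4 6
8 0 3

After move 7 (U):
5 1 7
2 0 6
8 4 3

After move 8 (U):
5 0 7
2 1 6
8 4 3

After move 9 (D):
5 1 7
2 0 6
8 4 3

After move 10 (L):
5 1 7
0 2 6
8 4 3

After move 11 (R):
5 1 7
2 0 6
8 4 3

Answer: 5 1 7
2 0 6
8 4 3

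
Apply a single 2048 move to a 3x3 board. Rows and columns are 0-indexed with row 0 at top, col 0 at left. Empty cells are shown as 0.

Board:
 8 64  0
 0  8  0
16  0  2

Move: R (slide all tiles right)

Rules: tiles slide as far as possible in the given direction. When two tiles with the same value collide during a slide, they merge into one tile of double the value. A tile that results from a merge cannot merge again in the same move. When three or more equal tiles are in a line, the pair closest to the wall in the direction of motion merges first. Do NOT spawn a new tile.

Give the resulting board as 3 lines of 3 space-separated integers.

Slide right:
row 0: [8, 64, 0] -> [0, 8, 64]
row 1: [0, 8, 0] -> [0, 0, 8]
row 2: [16, 0, 2] -> [0, 16, 2]

Answer:  0  8 64
 0  0  8
 0 16  2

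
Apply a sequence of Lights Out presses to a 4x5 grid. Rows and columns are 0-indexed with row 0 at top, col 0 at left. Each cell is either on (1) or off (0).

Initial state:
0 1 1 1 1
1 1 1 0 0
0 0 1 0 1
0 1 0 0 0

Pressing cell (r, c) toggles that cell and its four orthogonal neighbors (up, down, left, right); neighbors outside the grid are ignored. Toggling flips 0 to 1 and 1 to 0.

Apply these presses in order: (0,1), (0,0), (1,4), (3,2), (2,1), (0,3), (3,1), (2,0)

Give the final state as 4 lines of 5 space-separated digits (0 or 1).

After press 1 at (0,1):
1 0 0 1 1
1 0 1 0 0
0 0 1 0 1
0 1 0 0 0

After press 2 at (0,0):
0 1 0 1 1
0 0 1 0 0
0 0 1 0 1
0 1 0 0 0

After press 3 at (1,4):
0 1 0 1 0
0 0 1 1 1
0 0 1 0 0
0 1 0 0 0

After press 4 at (3,2):
0 1 0 1 0
0 0 1 1 1
0 0 0 0 0
0 0 1 1 0

After press 5 at (2,1):
0 1 0 1 0
0 1 1 1 1
1 1 1 0 0
0 1 1 1 0

After press 6 at (0,3):
0 1 1 0 1
0 1 1 0 1
1 1 1 0 0
0 1 1 1 0

After press 7 at (3,1):
0 1 1 0 1
0 1 1 0 1
1 0 1 0 0
1 0 0 1 0

After press 8 at (2,0):
0 1 1 0 1
1 1 1 0 1
0 1 1 0 0
0 0 0 1 0

Answer: 0 1 1 0 1
1 1 1 0 1
0 1 1 0 0
0 0 0 1 0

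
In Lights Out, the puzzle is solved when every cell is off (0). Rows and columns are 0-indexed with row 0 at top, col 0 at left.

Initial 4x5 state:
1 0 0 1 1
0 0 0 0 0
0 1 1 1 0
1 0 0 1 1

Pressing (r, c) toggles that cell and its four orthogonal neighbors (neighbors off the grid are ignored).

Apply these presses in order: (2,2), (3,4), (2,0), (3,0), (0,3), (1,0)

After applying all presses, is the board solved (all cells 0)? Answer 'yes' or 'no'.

After press 1 at (2,2):
1 0 0 1 1
0 0 1 0 0
0 0 0 0 0
1 0 1 1 1

After press 2 at (3,4):
1 0 0 1 1
0 0 1 0 0
0 0 0 0 1
1 0 1 0 0

After press 3 at (2,0):
1 0 0 1 1
1 0 1 0 0
1 1 0 0 1
0 0 1 0 0

After press 4 at (3,0):
1 0 0 1 1
1 0 1 0 0
0 1 0 0 1
1 1 1 0 0

After press 5 at (0,3):
1 0 1 0 0
1 0 1 1 0
0 1 0 0 1
1 1 1 0 0

After press 6 at (1,0):
0 0 1 0 0
0 1 1 1 0
1 1 0 0 1
1 1 1 0 0

Lights still on: 10

Answer: no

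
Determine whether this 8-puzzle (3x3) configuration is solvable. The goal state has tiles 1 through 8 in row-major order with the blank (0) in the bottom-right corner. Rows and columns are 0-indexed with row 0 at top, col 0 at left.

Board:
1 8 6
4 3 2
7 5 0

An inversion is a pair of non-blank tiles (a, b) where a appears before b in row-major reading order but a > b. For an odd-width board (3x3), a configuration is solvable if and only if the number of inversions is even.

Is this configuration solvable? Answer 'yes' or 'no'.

Answer: yes

Derivation:
Inversions (pairs i<j in row-major order where tile[i] > tile[j] > 0): 14
14 is even, so the puzzle is solvable.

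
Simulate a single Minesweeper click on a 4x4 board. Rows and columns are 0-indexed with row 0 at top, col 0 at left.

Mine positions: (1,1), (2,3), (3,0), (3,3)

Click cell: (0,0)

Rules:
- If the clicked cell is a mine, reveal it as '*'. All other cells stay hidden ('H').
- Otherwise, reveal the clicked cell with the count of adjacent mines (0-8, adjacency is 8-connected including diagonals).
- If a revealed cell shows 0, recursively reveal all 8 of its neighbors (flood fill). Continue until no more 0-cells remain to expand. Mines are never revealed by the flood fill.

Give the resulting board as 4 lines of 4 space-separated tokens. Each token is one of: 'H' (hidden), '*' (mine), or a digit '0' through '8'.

1 H H H
H H H H
H H H H
H H H H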